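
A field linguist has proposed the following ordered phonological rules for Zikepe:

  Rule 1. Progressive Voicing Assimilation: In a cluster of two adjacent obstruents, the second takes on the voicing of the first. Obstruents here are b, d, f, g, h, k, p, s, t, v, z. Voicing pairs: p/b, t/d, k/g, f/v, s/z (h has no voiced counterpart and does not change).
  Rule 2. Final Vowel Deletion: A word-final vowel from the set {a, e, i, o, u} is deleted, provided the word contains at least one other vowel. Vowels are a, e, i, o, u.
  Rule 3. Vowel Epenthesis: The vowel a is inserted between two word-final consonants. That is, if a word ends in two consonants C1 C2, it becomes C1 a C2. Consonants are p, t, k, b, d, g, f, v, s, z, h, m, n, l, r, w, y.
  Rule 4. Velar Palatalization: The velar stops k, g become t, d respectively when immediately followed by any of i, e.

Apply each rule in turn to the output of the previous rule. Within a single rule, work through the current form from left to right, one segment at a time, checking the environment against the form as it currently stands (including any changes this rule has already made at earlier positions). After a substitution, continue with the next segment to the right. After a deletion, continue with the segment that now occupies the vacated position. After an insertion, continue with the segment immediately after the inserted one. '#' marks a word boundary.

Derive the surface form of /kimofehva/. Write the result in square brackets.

[timofehaf]

Rule 1 Progressive Voicing Assimilation: [kimofehva] → [kimofehfa]
Rule 2 Final Vowel Deletion: [kimofehfa] → [kimofehf]
Rule 3 Vowel Epenthesis: [kimofehf] → [kimofehaf]
Rule 4 Velar Palatalization: [kimofehaf] → [timofehaf]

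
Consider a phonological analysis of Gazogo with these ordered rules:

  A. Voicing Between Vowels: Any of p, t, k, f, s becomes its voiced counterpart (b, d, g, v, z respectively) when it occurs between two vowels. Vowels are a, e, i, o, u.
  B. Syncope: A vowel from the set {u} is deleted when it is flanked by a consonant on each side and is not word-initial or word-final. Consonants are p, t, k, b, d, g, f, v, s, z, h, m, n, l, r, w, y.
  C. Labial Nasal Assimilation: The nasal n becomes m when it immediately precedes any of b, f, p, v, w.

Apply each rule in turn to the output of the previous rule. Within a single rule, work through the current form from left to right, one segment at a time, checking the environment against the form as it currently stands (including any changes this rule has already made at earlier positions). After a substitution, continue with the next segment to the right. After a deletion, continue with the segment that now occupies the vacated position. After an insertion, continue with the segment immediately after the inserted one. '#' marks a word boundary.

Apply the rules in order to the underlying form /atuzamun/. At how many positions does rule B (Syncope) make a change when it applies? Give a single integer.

2

A Voicing Between Vowels: [atuzamun] → [aduzamun]
B Syncope: [aduzamun] → [adzamn]
C Labial Nasal Assimilation: no change — [adzamn]
Rule B changed 2 position(s).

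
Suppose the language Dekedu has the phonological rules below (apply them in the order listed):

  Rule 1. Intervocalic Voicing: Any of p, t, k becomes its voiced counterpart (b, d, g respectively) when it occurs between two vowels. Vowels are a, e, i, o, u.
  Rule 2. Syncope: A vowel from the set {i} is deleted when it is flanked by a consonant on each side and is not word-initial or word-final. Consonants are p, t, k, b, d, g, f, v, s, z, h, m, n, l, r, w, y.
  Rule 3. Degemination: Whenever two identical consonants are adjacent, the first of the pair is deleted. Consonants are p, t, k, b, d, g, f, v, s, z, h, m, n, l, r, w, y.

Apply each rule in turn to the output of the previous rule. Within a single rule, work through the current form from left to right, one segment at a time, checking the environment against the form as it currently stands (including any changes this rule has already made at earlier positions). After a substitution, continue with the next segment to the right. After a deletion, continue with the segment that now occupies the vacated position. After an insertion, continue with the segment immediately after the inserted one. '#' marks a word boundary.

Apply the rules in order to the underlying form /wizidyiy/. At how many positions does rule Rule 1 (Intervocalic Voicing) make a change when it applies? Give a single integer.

0

Rule 1 Intervocalic Voicing: no change — [wizidyiy]
Rule 2 Syncope: [wizidyiy] → [wzdyy]
Rule 3 Degemination: [wzdyy] → [wzdy]
Rule Rule 1 changed 0 position(s).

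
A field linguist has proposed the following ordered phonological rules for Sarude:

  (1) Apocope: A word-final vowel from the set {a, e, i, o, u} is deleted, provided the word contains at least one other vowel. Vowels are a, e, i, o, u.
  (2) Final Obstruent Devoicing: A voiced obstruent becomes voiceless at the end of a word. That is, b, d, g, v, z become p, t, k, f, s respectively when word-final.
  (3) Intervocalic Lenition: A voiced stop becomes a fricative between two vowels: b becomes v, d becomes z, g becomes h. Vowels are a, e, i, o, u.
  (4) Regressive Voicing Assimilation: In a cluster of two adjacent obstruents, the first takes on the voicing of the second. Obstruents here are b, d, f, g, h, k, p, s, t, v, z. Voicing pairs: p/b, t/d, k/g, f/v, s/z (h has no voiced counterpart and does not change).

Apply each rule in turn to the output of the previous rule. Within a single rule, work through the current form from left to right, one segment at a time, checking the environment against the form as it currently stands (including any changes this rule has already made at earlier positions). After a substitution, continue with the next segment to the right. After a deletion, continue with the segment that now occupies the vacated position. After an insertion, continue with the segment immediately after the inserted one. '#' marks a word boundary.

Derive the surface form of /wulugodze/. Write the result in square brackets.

(1) Apocope: [wulugodze] → [wulugodz]
(2) Final Obstruent Devoicing: [wulugodz] → [wulugods]
(3) Intervocalic Lenition: [wulugods] → [wuluhods]
(4) Regressive Voicing Assimilation: [wuluhods] → [wuluhots]

[wuluhots]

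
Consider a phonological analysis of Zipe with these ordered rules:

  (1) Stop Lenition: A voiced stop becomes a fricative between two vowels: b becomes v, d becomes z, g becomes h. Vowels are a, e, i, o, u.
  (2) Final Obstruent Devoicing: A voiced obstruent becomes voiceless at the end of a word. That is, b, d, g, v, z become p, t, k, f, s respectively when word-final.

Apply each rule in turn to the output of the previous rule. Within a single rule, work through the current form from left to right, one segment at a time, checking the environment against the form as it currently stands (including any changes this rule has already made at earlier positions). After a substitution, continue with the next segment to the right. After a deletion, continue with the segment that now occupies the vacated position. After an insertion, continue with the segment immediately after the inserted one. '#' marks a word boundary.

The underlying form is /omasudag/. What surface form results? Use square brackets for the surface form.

(1) Stop Lenition: [omasudag] → [omasuzag]
(2) Final Obstruent Devoicing: [omasuzag] → [omasuzak]

[omasuzak]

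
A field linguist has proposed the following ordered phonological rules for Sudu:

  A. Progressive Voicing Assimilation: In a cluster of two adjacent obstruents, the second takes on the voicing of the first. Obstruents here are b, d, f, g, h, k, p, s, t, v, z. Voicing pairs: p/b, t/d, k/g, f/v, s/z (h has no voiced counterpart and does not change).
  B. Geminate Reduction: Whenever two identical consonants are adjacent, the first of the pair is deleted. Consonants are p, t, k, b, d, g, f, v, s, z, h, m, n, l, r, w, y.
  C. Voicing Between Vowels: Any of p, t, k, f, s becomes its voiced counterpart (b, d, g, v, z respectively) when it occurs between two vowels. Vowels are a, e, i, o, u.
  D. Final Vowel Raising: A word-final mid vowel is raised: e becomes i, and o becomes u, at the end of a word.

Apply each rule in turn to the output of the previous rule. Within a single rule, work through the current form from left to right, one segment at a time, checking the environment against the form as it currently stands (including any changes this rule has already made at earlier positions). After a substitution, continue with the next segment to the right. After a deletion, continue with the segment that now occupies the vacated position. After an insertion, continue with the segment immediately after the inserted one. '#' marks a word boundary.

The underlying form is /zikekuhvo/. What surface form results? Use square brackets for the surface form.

A Progressive Voicing Assimilation: [zikekuhvo] → [zikekuhfo]
B Geminate Reduction: no change — [zikekuhfo]
C Voicing Between Vowels: [zikekuhfo] → [zigeguhfo]
D Final Vowel Raising: [zigeguhfo] → [zigeguhfu]

[zigeguhfu]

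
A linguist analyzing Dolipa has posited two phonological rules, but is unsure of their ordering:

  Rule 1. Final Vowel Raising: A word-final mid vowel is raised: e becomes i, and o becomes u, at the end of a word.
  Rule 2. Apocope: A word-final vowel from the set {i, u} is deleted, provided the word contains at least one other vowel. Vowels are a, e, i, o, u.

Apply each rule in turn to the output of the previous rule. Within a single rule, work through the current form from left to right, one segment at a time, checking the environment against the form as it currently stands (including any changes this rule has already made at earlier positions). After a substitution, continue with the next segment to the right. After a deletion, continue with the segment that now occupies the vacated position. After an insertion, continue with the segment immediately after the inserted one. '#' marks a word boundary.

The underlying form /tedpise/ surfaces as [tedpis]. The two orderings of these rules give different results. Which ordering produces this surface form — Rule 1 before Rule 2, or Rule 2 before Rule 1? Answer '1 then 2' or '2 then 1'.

Order 1 then 2:
  1 Final Vowel Raising: [tedpise] → [tedpisi]
  2 Apocope: [tedpisi] → [tedpis]
  result: [tedpis]
Order 2 then 1:
  2 Apocope: no change — [tedpise]
  1 Final Vowel Raising: [tedpise] → [tedpisi]
  result: [tedpisi]

1 then 2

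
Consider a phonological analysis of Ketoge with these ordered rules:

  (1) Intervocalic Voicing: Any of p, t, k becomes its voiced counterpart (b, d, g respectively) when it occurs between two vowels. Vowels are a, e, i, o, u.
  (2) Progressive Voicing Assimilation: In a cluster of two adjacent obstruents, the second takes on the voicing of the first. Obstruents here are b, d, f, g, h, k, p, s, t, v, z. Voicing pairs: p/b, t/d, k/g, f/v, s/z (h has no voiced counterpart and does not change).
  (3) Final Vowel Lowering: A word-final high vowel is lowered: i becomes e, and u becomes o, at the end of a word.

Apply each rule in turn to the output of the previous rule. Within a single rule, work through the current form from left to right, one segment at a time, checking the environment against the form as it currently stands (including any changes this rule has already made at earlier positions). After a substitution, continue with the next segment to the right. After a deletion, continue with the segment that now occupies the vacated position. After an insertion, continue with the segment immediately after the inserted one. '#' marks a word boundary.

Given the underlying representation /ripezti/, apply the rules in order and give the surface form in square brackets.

(1) Intervocalic Voicing: [ripezti] → [ribezti]
(2) Progressive Voicing Assimilation: [ribezti] → [ribezdi]
(3) Final Vowel Lowering: [ribezdi] → [ribezde]

[ribezde]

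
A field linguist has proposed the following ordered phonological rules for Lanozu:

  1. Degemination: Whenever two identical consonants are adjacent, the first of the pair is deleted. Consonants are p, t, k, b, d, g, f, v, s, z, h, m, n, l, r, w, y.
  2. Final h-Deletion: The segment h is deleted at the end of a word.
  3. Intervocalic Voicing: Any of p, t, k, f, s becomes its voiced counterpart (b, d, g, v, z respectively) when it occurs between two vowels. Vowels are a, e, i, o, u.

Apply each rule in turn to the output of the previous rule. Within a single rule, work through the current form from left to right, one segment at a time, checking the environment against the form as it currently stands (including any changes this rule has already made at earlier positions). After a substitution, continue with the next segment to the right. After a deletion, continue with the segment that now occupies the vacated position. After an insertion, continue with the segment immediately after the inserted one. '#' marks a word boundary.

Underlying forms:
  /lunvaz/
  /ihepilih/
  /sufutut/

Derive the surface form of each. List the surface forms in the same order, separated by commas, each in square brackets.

/lunvaz/:
  1 Degemination: no change — [lunvaz]
  2 Final h-Deletion: no change — [lunvaz]
  3 Intervocalic Voicing: no change — [lunvaz]
/ihepilih/:
  1 Degemination: no change — [ihepilih]
  2 Final h-Deletion: [ihepilih] → [ihepili]
  3 Intervocalic Voicing: [ihepili] → [ihebili]
/sufutut/:
  1 Degemination: no change — [sufutut]
  2 Final h-Deletion: no change — [sufutut]
  3 Intervocalic Voicing: [sufutut] → [suvudut]

[lunvaz], [ihebili], [suvudut]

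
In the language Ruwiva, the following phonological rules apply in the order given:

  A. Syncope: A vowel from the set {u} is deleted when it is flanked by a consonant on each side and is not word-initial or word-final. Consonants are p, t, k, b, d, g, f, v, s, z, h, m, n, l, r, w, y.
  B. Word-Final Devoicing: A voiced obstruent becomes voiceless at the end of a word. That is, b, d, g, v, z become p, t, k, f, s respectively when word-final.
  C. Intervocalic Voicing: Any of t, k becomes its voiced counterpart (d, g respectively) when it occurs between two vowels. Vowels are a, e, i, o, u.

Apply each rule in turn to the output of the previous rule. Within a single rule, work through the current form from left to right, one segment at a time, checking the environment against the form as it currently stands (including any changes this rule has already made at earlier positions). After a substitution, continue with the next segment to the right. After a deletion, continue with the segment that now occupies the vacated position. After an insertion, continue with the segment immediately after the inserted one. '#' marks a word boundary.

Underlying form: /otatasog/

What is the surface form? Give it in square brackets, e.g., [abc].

A Syncope: no change — [otatasog]
B Word-Final Devoicing: [otatasog] → [otatasok]
C Intervocalic Voicing: [otatasok] → [odadasok]

[odadasok]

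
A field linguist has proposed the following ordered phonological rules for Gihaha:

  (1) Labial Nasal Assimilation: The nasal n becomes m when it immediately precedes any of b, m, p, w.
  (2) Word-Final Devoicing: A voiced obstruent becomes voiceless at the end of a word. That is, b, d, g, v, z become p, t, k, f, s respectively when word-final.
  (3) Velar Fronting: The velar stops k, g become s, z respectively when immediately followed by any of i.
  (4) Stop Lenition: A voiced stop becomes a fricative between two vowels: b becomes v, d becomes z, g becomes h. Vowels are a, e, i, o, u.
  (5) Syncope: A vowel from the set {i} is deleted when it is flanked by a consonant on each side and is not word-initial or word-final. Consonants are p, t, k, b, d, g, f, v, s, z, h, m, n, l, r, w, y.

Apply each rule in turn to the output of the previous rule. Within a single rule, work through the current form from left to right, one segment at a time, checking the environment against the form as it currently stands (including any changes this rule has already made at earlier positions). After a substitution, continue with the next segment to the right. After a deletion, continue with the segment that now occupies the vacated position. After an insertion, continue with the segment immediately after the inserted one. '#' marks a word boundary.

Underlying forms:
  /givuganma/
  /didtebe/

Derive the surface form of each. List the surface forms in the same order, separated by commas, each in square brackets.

[zvuhamma], [ddteve]

/givuganma/:
  (1) Labial Nasal Assimilation: [givuganma] → [givugamma]
  (2) Word-Final Devoicing: no change — [givugamma]
  (3) Velar Fronting: [givugamma] → [zivugamma]
  (4) Stop Lenition: [zivugamma] → [zivuhamma]
  (5) Syncope: [zivuhamma] → [zvuhamma]
/didtebe/:
  (1) Labial Nasal Assimilation: no change — [didtebe]
  (2) Word-Final Devoicing: no change — [didtebe]
  (3) Velar Fronting: no change — [didtebe]
  (4) Stop Lenition: [didtebe] → [didteve]
  (5) Syncope: [didteve] → [ddteve]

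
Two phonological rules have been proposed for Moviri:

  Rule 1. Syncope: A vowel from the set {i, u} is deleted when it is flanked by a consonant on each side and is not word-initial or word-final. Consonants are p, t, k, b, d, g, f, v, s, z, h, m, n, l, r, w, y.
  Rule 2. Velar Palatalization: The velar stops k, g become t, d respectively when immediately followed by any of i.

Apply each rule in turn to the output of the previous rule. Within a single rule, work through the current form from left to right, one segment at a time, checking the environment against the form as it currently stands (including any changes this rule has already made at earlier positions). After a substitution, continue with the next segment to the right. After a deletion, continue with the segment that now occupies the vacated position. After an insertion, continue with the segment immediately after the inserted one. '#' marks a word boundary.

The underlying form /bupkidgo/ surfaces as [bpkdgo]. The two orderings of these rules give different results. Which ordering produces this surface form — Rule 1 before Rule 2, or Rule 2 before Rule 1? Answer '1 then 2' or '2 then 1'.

1 then 2

Order 1 then 2:
  1 Syncope: [bupkidgo] → [bpkdgo]
  2 Velar Palatalization: no change — [bpkdgo]
  result: [bpkdgo]
Order 2 then 1:
  2 Velar Palatalization: [bupkidgo] → [buptidgo]
  1 Syncope: [buptidgo] → [bptdgo]
  result: [bptdgo]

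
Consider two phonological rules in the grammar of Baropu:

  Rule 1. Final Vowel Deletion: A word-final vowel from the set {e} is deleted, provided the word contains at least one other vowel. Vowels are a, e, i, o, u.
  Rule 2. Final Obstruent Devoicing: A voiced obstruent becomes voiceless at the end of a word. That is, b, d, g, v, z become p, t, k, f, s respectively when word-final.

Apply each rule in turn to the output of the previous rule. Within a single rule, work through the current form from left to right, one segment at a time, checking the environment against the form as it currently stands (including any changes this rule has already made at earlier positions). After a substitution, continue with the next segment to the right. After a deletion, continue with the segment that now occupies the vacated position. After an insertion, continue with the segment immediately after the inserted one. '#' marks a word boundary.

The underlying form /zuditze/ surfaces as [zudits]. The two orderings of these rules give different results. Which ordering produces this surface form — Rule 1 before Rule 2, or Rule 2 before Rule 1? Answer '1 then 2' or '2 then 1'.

Order 1 then 2:
  1 Final Vowel Deletion: [zuditze] → [zuditz]
  2 Final Obstruent Devoicing: [zuditz] → [zudits]
  result: [zudits]
Order 2 then 1:
  2 Final Obstruent Devoicing: no change — [zuditze]
  1 Final Vowel Deletion: [zuditze] → [zuditz]
  result: [zuditz]

1 then 2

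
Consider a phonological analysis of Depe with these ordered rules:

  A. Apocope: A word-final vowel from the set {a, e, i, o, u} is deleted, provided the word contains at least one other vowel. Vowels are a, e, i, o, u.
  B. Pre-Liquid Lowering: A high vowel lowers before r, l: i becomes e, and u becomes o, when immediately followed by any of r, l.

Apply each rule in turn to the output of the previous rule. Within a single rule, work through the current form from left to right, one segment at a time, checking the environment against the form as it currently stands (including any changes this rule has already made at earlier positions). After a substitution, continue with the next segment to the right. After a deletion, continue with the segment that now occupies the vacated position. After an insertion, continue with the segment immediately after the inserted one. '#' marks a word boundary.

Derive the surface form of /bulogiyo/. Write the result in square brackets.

[bologiy]

A Apocope: [bulogiyo] → [bulogiy]
B Pre-Liquid Lowering: [bulogiy] → [bologiy]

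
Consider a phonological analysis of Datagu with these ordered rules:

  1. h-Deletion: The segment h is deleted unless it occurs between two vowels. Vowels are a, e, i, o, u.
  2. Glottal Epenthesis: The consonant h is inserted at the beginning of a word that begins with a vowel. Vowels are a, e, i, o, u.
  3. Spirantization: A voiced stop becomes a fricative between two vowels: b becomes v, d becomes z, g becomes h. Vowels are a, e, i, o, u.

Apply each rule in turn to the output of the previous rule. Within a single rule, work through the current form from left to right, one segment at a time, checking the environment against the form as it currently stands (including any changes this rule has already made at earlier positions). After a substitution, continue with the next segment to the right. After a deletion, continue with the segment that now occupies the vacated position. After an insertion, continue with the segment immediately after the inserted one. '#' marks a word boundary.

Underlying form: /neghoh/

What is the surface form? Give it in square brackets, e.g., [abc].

1 h-Deletion: [neghoh] → [nego]
2 Glottal Epenthesis: no change — [nego]
3 Spirantization: [nego] → [neho]

[neho]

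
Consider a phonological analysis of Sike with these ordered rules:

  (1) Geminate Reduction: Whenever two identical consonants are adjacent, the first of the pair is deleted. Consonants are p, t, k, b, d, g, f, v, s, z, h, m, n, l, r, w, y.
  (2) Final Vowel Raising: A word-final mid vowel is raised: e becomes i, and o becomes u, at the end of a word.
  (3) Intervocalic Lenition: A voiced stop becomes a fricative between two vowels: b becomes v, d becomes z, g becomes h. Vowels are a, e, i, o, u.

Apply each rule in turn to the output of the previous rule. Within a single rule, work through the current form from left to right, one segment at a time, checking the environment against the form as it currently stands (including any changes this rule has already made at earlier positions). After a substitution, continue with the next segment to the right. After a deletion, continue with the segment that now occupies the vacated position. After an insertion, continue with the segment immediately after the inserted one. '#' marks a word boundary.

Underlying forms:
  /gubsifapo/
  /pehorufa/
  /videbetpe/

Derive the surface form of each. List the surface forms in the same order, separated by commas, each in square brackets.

[gubsifapu], [pehorufa], [vizevetpi]

/gubsifapo/:
  (1) Geminate Reduction: no change — [gubsifapo]
  (2) Final Vowel Raising: [gubsifapo] → [gubsifapu]
  (3) Intervocalic Lenition: no change — [gubsifapu]
/pehorufa/:
  (1) Geminate Reduction: no change — [pehorufa]
  (2) Final Vowel Raising: no change — [pehorufa]
  (3) Intervocalic Lenition: no change — [pehorufa]
/videbetpe/:
  (1) Geminate Reduction: no change — [videbetpe]
  (2) Final Vowel Raising: [videbetpe] → [videbetpi]
  (3) Intervocalic Lenition: [videbetpi] → [vizevetpi]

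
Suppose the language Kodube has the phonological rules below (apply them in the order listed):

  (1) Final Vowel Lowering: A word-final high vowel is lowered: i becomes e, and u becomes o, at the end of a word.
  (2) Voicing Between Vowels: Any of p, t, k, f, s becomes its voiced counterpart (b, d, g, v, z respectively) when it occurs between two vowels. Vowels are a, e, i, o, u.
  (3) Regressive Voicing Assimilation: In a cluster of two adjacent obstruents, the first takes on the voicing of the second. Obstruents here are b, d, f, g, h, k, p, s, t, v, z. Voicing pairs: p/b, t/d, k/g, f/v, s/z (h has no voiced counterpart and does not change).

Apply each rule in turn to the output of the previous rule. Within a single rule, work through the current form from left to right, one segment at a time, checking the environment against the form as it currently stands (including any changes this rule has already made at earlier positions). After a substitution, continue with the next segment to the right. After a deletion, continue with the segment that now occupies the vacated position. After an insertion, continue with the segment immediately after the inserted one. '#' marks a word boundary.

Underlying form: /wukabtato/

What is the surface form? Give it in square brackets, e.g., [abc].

[wugaptado]

(1) Final Vowel Lowering: no change — [wukabtato]
(2) Voicing Between Vowels: [wukabtato] → [wugabtado]
(3) Regressive Voicing Assimilation: [wugabtado] → [wugaptado]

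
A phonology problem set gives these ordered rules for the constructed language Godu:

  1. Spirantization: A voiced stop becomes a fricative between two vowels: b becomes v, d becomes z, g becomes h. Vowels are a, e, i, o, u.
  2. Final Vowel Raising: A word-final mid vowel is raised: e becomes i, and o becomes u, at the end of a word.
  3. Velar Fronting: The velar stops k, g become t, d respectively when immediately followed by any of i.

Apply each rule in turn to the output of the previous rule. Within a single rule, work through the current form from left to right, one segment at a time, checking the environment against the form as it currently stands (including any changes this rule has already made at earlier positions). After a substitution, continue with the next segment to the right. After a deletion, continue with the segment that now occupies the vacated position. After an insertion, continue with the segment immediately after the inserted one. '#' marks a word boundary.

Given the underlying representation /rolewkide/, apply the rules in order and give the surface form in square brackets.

1 Spirantization: [rolewkide] → [rolewkize]
2 Final Vowel Raising: [rolewkize] → [rolewkizi]
3 Velar Fronting: [rolewkizi] → [rolewtizi]

[rolewtizi]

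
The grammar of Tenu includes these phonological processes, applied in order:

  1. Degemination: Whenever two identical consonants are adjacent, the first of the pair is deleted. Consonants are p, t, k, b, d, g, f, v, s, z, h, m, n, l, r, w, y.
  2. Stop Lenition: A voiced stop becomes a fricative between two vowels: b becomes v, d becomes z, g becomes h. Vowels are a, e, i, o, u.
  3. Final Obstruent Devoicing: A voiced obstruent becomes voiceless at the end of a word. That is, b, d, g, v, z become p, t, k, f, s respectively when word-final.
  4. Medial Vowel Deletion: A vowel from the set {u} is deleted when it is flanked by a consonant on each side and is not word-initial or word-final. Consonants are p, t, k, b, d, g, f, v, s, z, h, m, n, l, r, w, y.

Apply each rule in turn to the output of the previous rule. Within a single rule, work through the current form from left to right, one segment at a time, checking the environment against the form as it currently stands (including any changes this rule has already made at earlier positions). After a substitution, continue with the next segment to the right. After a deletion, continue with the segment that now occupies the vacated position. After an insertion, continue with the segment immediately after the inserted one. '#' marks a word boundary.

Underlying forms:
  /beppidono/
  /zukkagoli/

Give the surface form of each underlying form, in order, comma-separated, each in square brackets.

/beppidono/:
  1 Degemination: [beppidono] → [bepidono]
  2 Stop Lenition: [bepidono] → [bepizono]
  3 Final Obstruent Devoicing: no change — [bepizono]
  4 Medial Vowel Deletion: no change — [bepizono]
/zukkagoli/:
  1 Degemination: [zukkagoli] → [zukagoli]
  2 Stop Lenition: [zukagoli] → [zukaholi]
  3 Final Obstruent Devoicing: no change — [zukaholi]
  4 Medial Vowel Deletion: [zukaholi] → [zkaholi]

[bepizono], [zkaholi]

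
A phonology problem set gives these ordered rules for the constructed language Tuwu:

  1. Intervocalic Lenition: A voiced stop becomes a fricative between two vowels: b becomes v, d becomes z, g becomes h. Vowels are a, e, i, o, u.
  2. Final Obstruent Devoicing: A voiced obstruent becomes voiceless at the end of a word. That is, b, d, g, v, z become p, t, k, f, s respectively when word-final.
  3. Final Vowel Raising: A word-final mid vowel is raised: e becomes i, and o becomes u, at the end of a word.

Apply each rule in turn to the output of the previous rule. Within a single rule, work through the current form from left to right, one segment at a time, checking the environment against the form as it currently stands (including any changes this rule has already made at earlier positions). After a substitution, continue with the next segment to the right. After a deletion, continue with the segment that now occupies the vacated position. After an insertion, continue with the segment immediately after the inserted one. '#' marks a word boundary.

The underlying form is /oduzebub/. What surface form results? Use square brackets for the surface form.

[ozuzevup]

1 Intervocalic Lenition: [oduzebub] → [ozuzevub]
2 Final Obstruent Devoicing: [ozuzevub] → [ozuzevup]
3 Final Vowel Raising: no change — [ozuzevup]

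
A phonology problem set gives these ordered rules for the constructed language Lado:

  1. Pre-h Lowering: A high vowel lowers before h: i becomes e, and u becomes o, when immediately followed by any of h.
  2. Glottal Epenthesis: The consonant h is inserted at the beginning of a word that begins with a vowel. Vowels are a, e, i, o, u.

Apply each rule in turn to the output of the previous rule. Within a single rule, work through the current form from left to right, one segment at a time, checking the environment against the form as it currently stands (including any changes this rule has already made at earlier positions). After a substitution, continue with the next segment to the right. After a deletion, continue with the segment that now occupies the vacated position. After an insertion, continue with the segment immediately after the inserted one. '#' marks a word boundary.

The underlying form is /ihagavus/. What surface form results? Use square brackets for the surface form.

[hehagavus]

1 Pre-h Lowering: [ihagavus] → [ehagavus]
2 Glottal Epenthesis: [ehagavus] → [hehagavus]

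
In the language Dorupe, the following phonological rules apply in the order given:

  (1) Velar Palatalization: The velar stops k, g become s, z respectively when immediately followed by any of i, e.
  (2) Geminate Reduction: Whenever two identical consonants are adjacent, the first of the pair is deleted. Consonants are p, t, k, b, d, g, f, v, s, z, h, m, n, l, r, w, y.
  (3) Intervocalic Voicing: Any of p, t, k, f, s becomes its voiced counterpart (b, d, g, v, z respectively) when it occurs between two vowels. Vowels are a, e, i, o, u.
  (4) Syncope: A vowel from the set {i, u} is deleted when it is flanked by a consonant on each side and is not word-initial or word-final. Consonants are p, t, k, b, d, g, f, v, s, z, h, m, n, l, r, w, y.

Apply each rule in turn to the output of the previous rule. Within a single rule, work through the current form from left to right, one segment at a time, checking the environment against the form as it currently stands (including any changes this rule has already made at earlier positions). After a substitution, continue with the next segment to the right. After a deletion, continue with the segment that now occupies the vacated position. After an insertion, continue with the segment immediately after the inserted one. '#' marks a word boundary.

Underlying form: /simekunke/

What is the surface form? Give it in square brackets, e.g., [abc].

[smegnse]

(1) Velar Palatalization: [simekunke] → [simekunse]
(2) Geminate Reduction: no change — [simekunse]
(3) Intervocalic Voicing: [simekunse] → [simegunse]
(4) Syncope: [simegunse] → [smegnse]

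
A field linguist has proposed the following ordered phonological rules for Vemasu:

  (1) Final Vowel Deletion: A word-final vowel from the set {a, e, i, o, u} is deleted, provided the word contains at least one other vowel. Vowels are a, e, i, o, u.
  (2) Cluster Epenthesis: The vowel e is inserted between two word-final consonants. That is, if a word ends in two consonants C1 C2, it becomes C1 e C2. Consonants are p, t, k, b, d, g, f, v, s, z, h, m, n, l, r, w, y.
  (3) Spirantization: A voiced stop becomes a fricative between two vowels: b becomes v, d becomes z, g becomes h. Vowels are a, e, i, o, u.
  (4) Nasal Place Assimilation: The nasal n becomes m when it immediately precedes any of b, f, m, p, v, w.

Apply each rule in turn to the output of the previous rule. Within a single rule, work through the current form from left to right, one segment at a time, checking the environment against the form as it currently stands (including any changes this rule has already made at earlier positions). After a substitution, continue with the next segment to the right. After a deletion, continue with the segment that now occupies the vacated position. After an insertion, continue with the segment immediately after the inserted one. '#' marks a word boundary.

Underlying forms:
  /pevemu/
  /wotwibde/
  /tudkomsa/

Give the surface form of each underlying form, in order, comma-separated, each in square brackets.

/pevemu/:
  (1) Final Vowel Deletion: [pevemu] → [pevem]
  (2) Cluster Epenthesis: no change — [pevem]
  (3) Spirantization: no change — [pevem]
  (4) Nasal Place Assimilation: no change — [pevem]
/wotwibde/:
  (1) Final Vowel Deletion: [wotwibde] → [wotwibd]
  (2) Cluster Epenthesis: [wotwibd] → [wotwibed]
  (3) Spirantization: [wotwibed] → [wotwived]
  (4) Nasal Place Assimilation: no change — [wotwived]
/tudkomsa/:
  (1) Final Vowel Deletion: [tudkomsa] → [tudkoms]
  (2) Cluster Epenthesis: [tudkoms] → [tudkomes]
  (3) Spirantization: no change — [tudkomes]
  (4) Nasal Place Assimilation: no change — [tudkomes]

[pevem], [wotwived], [tudkomes]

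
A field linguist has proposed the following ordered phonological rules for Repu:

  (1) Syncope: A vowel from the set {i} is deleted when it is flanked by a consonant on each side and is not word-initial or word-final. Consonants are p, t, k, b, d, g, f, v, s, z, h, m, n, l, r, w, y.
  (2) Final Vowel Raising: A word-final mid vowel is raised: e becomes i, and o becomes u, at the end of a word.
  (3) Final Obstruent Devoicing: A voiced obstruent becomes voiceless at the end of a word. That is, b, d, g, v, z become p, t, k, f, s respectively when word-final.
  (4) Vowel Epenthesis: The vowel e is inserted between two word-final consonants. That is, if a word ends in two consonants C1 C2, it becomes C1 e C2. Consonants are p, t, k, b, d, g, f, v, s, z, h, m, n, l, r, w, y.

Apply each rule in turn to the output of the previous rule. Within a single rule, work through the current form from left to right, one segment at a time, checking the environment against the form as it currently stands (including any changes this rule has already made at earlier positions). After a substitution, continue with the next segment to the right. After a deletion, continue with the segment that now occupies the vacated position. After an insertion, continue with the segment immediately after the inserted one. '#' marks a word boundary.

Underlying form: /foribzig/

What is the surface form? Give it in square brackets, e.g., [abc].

[forbzek]

(1) Syncope: [foribzig] → [forbzg]
(2) Final Vowel Raising: no change — [forbzg]
(3) Final Obstruent Devoicing: [forbzg] → [forbzk]
(4) Vowel Epenthesis: [forbzk] → [forbzek]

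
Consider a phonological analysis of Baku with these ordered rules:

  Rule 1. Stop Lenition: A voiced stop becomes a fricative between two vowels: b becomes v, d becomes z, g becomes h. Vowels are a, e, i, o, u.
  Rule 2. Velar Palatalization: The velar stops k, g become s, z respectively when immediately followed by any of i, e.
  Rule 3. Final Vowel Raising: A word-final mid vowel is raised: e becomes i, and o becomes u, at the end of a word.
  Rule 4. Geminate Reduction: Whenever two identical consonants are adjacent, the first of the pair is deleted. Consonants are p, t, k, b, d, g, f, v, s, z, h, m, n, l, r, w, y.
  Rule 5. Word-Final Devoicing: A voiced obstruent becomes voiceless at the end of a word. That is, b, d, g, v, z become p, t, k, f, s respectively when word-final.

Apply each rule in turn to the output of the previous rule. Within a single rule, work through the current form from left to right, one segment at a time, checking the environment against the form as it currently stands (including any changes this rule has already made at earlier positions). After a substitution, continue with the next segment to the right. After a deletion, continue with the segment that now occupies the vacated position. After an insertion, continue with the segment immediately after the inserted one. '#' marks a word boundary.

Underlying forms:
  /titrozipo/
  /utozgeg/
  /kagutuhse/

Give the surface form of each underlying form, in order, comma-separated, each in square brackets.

/titrozipo/:
  Rule 1 Stop Lenition: no change — [titrozipo]
  Rule 2 Velar Palatalization: no change — [titrozipo]
  Rule 3 Final Vowel Raising: [titrozipo] → [titrozipu]
  Rule 4 Geminate Reduction: no change — [titrozipu]
  Rule 5 Word-Final Devoicing: no change — [titrozipu]
/utozgeg/:
  Rule 1 Stop Lenition: no change — [utozgeg]
  Rule 2 Velar Palatalization: [utozgeg] → [utozzeg]
  Rule 3 Final Vowel Raising: no change — [utozzeg]
  Rule 4 Geminate Reduction: [utozzeg] → [utozeg]
  Rule 5 Word-Final Devoicing: [utozeg] → [utozek]
/kagutuhse/:
  Rule 1 Stop Lenition: [kagutuhse] → [kahutuhse]
  Rule 2 Velar Palatalization: no change — [kahutuhse]
  Rule 3 Final Vowel Raising: [kahutuhse] → [kahutuhsi]
  Rule 4 Geminate Reduction: no change — [kahutuhsi]
  Rule 5 Word-Final Devoicing: no change — [kahutuhsi]

[titrozipu], [utozek], [kahutuhsi]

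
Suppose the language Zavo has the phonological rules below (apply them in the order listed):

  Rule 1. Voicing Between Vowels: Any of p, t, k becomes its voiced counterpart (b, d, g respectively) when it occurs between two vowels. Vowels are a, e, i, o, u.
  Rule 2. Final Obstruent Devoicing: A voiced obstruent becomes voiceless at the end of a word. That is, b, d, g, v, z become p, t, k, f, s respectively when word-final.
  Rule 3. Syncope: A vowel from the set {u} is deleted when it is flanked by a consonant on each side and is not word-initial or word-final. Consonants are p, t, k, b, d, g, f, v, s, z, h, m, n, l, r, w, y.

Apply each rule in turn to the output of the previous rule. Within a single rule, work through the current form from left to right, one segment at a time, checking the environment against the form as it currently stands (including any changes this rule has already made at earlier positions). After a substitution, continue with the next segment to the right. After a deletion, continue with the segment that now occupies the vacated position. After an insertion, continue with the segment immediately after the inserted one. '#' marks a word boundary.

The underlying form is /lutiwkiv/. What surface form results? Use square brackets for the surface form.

Rule 1 Voicing Between Vowels: [lutiwkiv] → [ludiwkiv]
Rule 2 Final Obstruent Devoicing: [ludiwkiv] → [ludiwkif]
Rule 3 Syncope: [ludiwkif] → [ldiwkif]

[ldiwkif]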